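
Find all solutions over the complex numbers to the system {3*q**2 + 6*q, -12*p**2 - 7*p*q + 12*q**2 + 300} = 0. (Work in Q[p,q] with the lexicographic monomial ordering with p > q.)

{(-29/6, -2), (6, -2), (-5, 0), (5, 0)}

Compute a lex Gröbner basis by Buchberger's algorithm.
f_1 = 3*q**2 + 6*q, LT = q**2.
f_2 = -12*p**2 - 7*p*q + 12*q**2 + 300, LT = p**2.

S(f_1,f_2): leading monomials are coprime, so the S-polynomial reduces to 0 (Buchberger's first criterion).
Every S-polynomial of the final basis reduces to 0, so we have a Gröbner basis.
Inter-reduce: drop elements whose leading term is divisible by another's, tail-reduce, and make monic.
Reduced Gröbner basis: {p**2 + 7/12*p*q + 2*q - 25, q**2 + 2*q}.

Elimination: the polynomial q**2 + 2*q lies in the elimination ideal for q, so q ∈ {-2, 0}. For each such q, the remaining basis elements (now univariate) give the rest of the solution.
  q = -2: the earlier basis element becomes p**2 - 7/6*p - 29 = 0, giving p = -29/6, 6 — points (-29/6, -2), (6, -2).
  q = 0: the earlier basis element becomes p**2 - 25 = 0, giving p = -5, 5 — points (-5, 0), (5, 0).
This is the nonlinear analogue of row-reducing a linear system.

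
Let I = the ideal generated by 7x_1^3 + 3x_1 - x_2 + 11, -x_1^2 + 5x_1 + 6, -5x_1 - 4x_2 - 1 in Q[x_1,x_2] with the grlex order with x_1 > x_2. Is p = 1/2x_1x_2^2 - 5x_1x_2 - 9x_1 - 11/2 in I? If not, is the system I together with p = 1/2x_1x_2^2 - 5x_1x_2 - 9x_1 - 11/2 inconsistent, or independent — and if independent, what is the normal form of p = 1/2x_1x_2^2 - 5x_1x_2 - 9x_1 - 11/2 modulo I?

First compute the reduced Gröbner basis of I by Buchberger's algorithm.
f_1 = 7x_1^3 + 3x_1 - x_2 + 11, LT = x_1^3.
f_2 = -x_1^2 + 5x_1 + 6, LT = x_1^2.
f_3 = -5x_1 - 4x_2 - 1, LT = x_1.

S(f_1,f_2): lcm = x_1^3. S = 5x_1^2 + 45/7x_1 - 1/7x_2 + 11/7.
  leading term x_1^2: subtract (-5)·f_2 from 5x_1^2 + 45/7x_1 - 1/7x_2 + 11/7 → 220/7x_1 - 1/7x_2 + 221/7
  leading term x_1: subtract (-44/7)·f_3 from 220/7x_1 - 1/7x_2 + 221/7 → -177/7x_2 + 177/7
  leading term x_2: no divisor's leading term divides it; move -177/7x_2 to the remainder.
  leading term 1: no divisor's leading term divides it; move 177/7 to the remainder.
  remainder -177/7x_2 + 177/7 ≠ 0; add h_4 = -177/7x_2 + 177/7 to the basis.

The other S-polynomials (S(f_1,f_3), S(f_2,f_3), S(f_1,h_4), S(f_2,h_4), S(f_3,h_4)) all reduce to 0 modulo the current basis, so we have a Gröbner basis.
Inter-reduce: drop elements whose leading term is divisible by another's, tail-reduce, and make monic.
Reduced Gröbner basis: {x_1 + 1, x_2 - 1}.
Label its elements g_1 = x_1 + 1, g_2 = x_2 - 1.

Reduce p = 1/2x_1x_2^2 - 5x_1x_2 - 9x_1 - 11/2 modulo G:
  leading term x_1x_2^2: subtract (1/2x_2^2)·g_1 from 1/2x_1x_2^2 - 5x_1x_2 - 9x_1 - 11/2 → -5x_1x_2 - 1/2x_2^2 - 9x_1 - 11/2
  leading term x_1x_2: subtract (-5x_2)·g_1 from -5x_1x_2 - 1/2x_2^2 - 9x_1 - 11/2 → -1/2x_2^2 - 9x_1 + 5x_2 - 11/2
  leading term x_2^2: subtract (-1/2x_2)·g_2 from -1/2x_2^2 - 9x_1 + 5x_2 - 11/2 → -9x_1 + 9/2x_2 - 11/2
  leading term x_1: subtract (-9)·g_1 from -9x_1 + 9/2x_2 - 11/2 → 9/2x_2 + 7/2
  leading term x_2: subtract (9/2)·g_2 from 9/2x_2 + 7/2 → 8
  leading term 1: no divisor's leading term divides it; move 8 to the remainder.
  normal form = 8.
The normal form is nonzero, so p ∉ I. Since p minus its normal form lies in I, I + (p) = I + (r) where r = 8; decide whether this ideal is the whole ring.
Here r = 8 is a nonzero constant, hence a unit: 1 ∈ I + (p), the Gröbner basis of I + (p) is {1}, and the enlarged system has no common solution — adjoining p is inconsistent.

The remainder on division by a Gröbner basis is unique — it is the normal form.

Adjoining 1/2x_1x_2^2 - 5x_1x_2 - 9x_1 - 11/2 makes the ideal the whole ring: the system is inconsistent.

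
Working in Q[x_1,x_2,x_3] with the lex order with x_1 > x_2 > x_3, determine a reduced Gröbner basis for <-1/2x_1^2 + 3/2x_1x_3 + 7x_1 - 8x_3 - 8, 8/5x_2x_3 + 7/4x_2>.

f_1 = -1/2x_1^2 + 3/2x_1x_3 + 7x_1 - 8x_3 - 8, LT = x_1^2.
f_2 = 8/5x_2x_3 + 7/4x_2, LT = x_2x_3.

The S-polynomials (S(f_1,f_2)) all reduce to 0 modulo the current basis, so we have a Gröbner basis.

G = {x_1^2 - 3x_1x_3 - 14x_1 + 16x_3 + 16, x_2x_3 + 35/32x_2}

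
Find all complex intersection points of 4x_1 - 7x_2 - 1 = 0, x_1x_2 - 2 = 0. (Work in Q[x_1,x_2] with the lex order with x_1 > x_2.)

Compute a lex Gröbner basis by Buchberger's algorithm.
f_1 = 4x_1 - 7x_2 - 1, LT = x_1.
f_2 = x_1x_2 - 2, LT = x_1x_2.

S(f_1,f_2): lcm = x_1x_2. S = -7/4x_2^2 - 1/4x_2 + 2.
  reduce S modulo (f_1, f_2):
  remainder -7/4x_2^2 - 1/4x_2 + 2 ≠ 0; add h_3 = -7/4x_2^2 - 1/4x_2 + 2 to the basis.

The other S-polynomials (S(f_1,h_3), S(f_2,h_3)) all reduce to 0 modulo the current basis, so we have a Gröbner basis.
Inter-reduce: drop elements whose leading term is divisible by another's, tail-reduce, and make monic.
Reduced Gröbner basis: {x_1 - 7/4x_2 - 1/4, x_2^2 + 1/7x_2 - 8/7}.

Since the basis is lex-ordered, x_2^2 + 1/7x_2 - 8/7 is univariate in x_2. Its roots are {-8/7, 1}. Back-substituting each root into the other basis elements fixes the other coordinates.
  x_2 = -8/7: the earlier basis element becomes x_1 + 7/4 = 0, giving x_1 = -7/4 — point (-7/4, -8/7).
  x_2 = 1: the earlier basis element becomes x_1 - 2 = 0, giving x_1 = 2 — point (2, 1).

{(-7/4, -8/7), (2, 1)}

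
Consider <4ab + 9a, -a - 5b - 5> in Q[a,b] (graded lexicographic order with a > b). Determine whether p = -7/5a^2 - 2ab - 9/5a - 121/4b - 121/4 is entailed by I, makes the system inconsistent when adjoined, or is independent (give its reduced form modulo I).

First compute the reduced Gröbner basis of I by Buchberger's algorithm.
f_1 = 4ab + 9a, LT = ab.
f_2 = -a - 5b - 5, LT = a.

S(f_1,f_2): lcm = ab. S = -5b^2 + 9/4a - 5b.
  reduce S modulo (f_1, f_2):
  remainder -5b^2 - 65/4b - 45/4 ≠ 0; add h_3 = -5b^2 - 65/4b - 45/4 to the basis.

The other S-polynomials (S(f_1,h_3), S(f_2,h_3)) all reduce to 0 modulo the current basis, so we have a Gröbner basis.
Inter-reduce: drop elements whose leading term is divisible by another's, tail-reduce, and make monic.
Reduced Gröbner basis: {b^2 + 13/4b + 9/4, a + 5b + 5}.
Label its elements g_1 = b^2 + 13/4b + 9/4, g_2 = a + 5b + 5.

Reduce p = -7/5a^2 - 2ab - 9/5a - 121/4b - 121/4 modulo G:
  leading term a^2: subtract (-7/5a)·g_2 from -7/5a^2 - 2ab - 9/5a - 121/4b - 121/4 → 5ab + 26/5a - 121/4b - 121/4
  leading term ab: subtract (5b)·g_2 from 5ab + 26/5a - 121/4b - 121/4 → -25b^2 + 26/5a - 221/4b - 121/4
  leading term b^2: subtract (-25)·g_1 from -25b^2 + 26/5a - 221/4b - 121/4 → 26/5a + 26b + 26
  leading term a: subtract (26/5)·g_2 from 26/5a + 26b + 26 → 0
  normal form = 0.
Since the normal form is 0, p ∈ I.

Ideal membership is decidable via reduction modulo a Gröbner basis.

-7/5a^2 - 2ab - 9/5a - 121/4b - 121/4 lies in I (it reduces to 0).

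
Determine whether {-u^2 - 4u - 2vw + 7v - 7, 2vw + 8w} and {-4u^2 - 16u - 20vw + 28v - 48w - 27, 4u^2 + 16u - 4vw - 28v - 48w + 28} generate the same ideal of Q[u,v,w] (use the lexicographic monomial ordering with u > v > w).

Since reduced Gröbner bases are canonical representatives of ideals under a given ordering, it suffices to compute and compare them.
Buchberger on the first generating set:
f_1 = -u^2 - 4u - 2vw + 7v - 7, LT = u^2.
f_2 = 2vw + 8w, LT = vw.

The S-polynomials (S(f_1,f_2)) all reduce to 0 modulo the current basis, so we have a Gröbner basis.
Inter-reduce: drop elements whose leading term is divisible by another's, tail-reduce, and make monic.
Reduced Gröbner basis: {u^2 + 4u - 7v - 8w + 7, vw + 4w}.

Buchberger on the second generating set:
h_1 = -4u^2 - 16u - 20vw + 28v - 48w - 27, LT = u^2.
h_2 = 4u^2 + 16u - 4vw - 28v - 48w + 28, LT = u^2.

S(h_1,h_2): lcm = u^2. S = 6vw + 24w - 1/4.
  reduce S modulo (h_1, h_2):
  remainder 6vw + 24w - 1/4 ≠ 0; add k_3 = 6vw + 24w - 1/4 to the basis.

The other S-polynomials (S(h_1,k_3), S(h_2,k_3)) all reduce to 0 modulo the current basis, so we have a Gröbner basis.
Inter-reduce: drop elements whose leading term is divisible by another's, tail-reduce, and make monic.
Reduced Gröbner basis: {u^2 + 4u - 7v - 8w + 167/24, vw + 4w - 1/24}.

These differ, so the ideals are not equal.
The choice of monomial ordering does not affect the verdict — as long as both bases are computed under the same ordering, their equality decides ideal equality.

No, the ideals differ.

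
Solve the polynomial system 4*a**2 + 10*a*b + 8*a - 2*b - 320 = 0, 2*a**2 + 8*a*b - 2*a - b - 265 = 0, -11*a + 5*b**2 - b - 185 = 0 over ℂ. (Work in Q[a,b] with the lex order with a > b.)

Compute a lex Gröbner basis by Buchberger's algorithm.
f_1 = 4*a**2 + 10*a*b + 8*a - 2*b - 320, LT = a**2.
f_2 = 2*a**2 + 8*a*b - 2*a - b - 265, LT = a**2.
f_3 = -11*a + 5*b**2 - b - 185, LT = a.

S(f_1,f_2): lcm = a**2. S = -3/2*a*b + 3*a + 105/2.
  reduce S modulo (f_1, f_2, f_3):
  remainder -15/22*b**3 + 3/2*b**2 + 549/22*b + 45/22 ≠ 0; add h_4 = -15/22*b**3 + 3/2*b**2 + 549/22*b + 45/22 to the basis.

S(f_1,f_3): lcm = a**2. S = 5/11*a*b**2 + 53/22*a*b - 163/11*a - 1/2*b - 80.
  reduce S modulo (f_1, f_2, f_3, h_4):
  remainder -450/121*b**2 + 3909/242*b + 42045/242 ≠ 0; add h_5 = -450/121*b**2 + 3909/242*b + 42045/242 to the basis.

S(h_4,h_5): lcm = b**3. S = 643/300*b**2 + 607/60*b - 3.
  reduce S modulo (f_1, f_2, f_3, h_4, h_5):
  remainder 1748329/90000*b + 1748329/18000 ≠ 0; add h_6 = 1748329/90000*b + 1748329/18000 to the basis.

The other S-polynomials (S(f_2,f_3), S(f_1,h_4), S(f_2,h_4), S(f_3,h_4), S(f_1,h_5), S(f_2,h_5), S(f_3,h_5), S(f_1,h_6), S(f_2,h_6), S(f_3,h_6), S(h_4,h_6), S(h_5,h_6)) all reduce to 0 modulo the current basis, so we have a Gröbner basis.
Inter-reduce: drop elements whose leading term is divisible by another's, tail-reduce, and make monic.
Reduced Gröbner basis: {a + 5, b + 5}.

Elimination: the polynomial b + 5 lies in the elimination ideal for b, so b ∈ {-5}. For each such b, the remaining basis elements (now univariate) give the rest of the solution.
  b = -5: the earlier basis element becomes a + 5 = 0, giving a = -5 — point (-5, -5).
Zero-dimensionality of the ideal guarantees finitely many solutions over ℂ.

{(-5, -5)}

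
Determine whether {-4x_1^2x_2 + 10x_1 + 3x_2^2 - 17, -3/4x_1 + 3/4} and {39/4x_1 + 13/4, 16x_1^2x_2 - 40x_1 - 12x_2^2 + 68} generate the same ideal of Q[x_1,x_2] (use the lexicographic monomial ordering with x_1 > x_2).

No, the ideals differ.

Two ideals are equal iff their reduced Gröbner bases coincide (the reduced basis is unique for a fixed ordering).
Buchberger on the first generating set:
f_1 = -4x_1^2x_2 + 10x_1 + 3x_2^2 - 17, LT = x_1^2x_2.
f_2 = -3/4x_1 + 3/4, LT = x_1.

S(f_1,f_2): lcm = x_1^2x_2. S = x_1x_2 - 5/2x_1 - 3/4x_2^2 + 17/4.
  leading term x_1x_2: subtract (-4/3x_2)·f_2 from x_1x_2 - 5/2x_1 - 3/4x_2^2 + 17/4 → -5/2x_1 - 3/4x_2^2 + x_2 + 17/4
  leading term x_1: subtract (10/3)·f_2 from -5/2x_1 - 3/4x_2^2 + x_2 + 17/4 → -3/4x_2^2 + x_2 + 7/4
  leading term x_2^2: no divisor's leading term divides it; move -3/4x_2^2 to the remainder.
  leading term x_2: no divisor's leading term divides it; move x_2 to the remainder.
  leading term 1: no divisor's leading term divides it; move 7/4 to the remainder.
  remainder -3/4x_2^2 + x_2 + 7/4 ≠ 0; add g_3 = -3/4x_2^2 + x_2 + 7/4 to the basis.

The other S-polynomials (S(f_1,g_3), S(f_2,g_3)) all reduce to 0 modulo the current basis, so we have a Gröbner basis.
Inter-reduce: drop elements whose leading term is divisible by another's, tail-reduce, and make monic.
Reduced Gröbner basis: {x_1 - 1, x_2^2 - 4/3x_2 - 7/3}.

Buchberger on the second generating set:
h_1 = 39/4x_1 + 13/4, LT = x_1.
h_2 = 16x_1^2x_2 - 40x_1 - 12x_2^2 + 68, LT = x_1^2x_2.

S(h_1,h_2): lcm = x_1^2x_2. S = 1/3x_1x_2 + 5/2x_1 + 3/4x_2^2 - 17/4.
  leading term x_1x_2: subtract (4/117x_2)·h_1 from 1/3x_1x_2 + 5/2x_1 + 3/4x_2^2 - 17/4 → 5/2x_1 + 3/4x_2^2 - 1/9x_2 - 17/4
  leading term x_1: subtract (10/39)·h_1 from 5/2x_1 + 3/4x_2^2 - 1/9x_2 - 17/4 → 3/4x_2^2 - 1/9x_2 - 61/12
  leading term x_2^2: no divisor's leading term divides it; move 3/4x_2^2 to the remainder.
  leading term x_2: no divisor's leading term divides it; move -1/9x_2 to the remainder.
  leading term 1: no divisor's leading term divides it; move -61/12 to the remainder.
  remainder 3/4x_2^2 - 1/9x_2 - 61/12 ≠ 0; add k_3 = 3/4x_2^2 - 1/9x_2 - 61/12 to the basis.

The other S-polynomials (S(h_1,k_3), S(h_2,k_3)) all reduce to 0 modulo the current basis, so we have a Gröbner basis.
Inter-reduce: drop elements whose leading term is divisible by another's, tail-reduce, and make monic.
Reduced Gröbner basis: {x_1 + 1/3, x_2^2 - 4/27x_2 - 61/9}.

Since the reduced bases disagree, the two ideals are not the same.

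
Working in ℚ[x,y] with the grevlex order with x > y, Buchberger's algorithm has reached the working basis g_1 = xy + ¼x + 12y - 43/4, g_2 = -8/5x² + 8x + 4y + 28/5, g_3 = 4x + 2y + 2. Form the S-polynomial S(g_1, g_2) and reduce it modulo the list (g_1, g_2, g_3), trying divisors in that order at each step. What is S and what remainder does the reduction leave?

lcm(LM(g_1), LM(g_2)) = x²y.
S = (lcm/LT(g_1))·g_1 − (lcm/LT(g_2))·g_2 = ¼x² + 17xy + 5/2y² - 43/4x + 7/2y.
Reduce S modulo (g_1, g_2, g_3) in that order:
  leading term x²: subtract (-5/32)·g_2 from ¼x² + 17xy + 5/2y² - 43/4x + 7/2y → 17xy + 5/2y² - 19/2x + 33/8y + ⅞
  leading term xy: subtract (17)·g_1 from 17xy + 5/2y² - 19/2x + 33/8y + ⅞ → 5/2y² - 55/4x - 1599/8y + 1469/8
  leading term y²: no divisor's leading term divides it; move 5/2y² to the remainder.
  leading term x: subtract (-55/16)·g_3 from -55/4x - 1599/8y + 1469/8 → -193y + 381/2
  leading term y: no divisor's leading term divides it; move -193y to the remainder.
  leading term 1: no divisor's leading term divides it; move 381/2 to the remainder.
The remainder 5/2y² - 193y + 381/2 is nonzero, so it would be added as the next basis element.

S(g_1, g_2) = ¼x² + 17xy + 5/2y² - 43/4x + 7/2y; remainder on division = 5/2y² - 193y + 381/2.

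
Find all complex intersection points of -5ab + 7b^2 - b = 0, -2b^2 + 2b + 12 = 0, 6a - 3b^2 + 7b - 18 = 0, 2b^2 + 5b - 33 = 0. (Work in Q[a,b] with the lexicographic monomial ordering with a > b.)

{(4, 3)}

Compute a lex Gröbner basis by Buchberger's algorithm.
f_1 = -5ab + 7b^2 - b, LT = ab.
f_2 = -2b^2 + 2b + 12, LT = b^2.
f_3 = 6a - 3b^2 + 7b - 18, LT = a.
f_4 = 2b^2 + 5b - 33, LT = b^2.

S(f_1,f_2): lcm = ab^2. S = ab + 6a - 7/5b^3 + 1/5b^2.
  leading term ab: subtract (-1/5)·f_1 from ab + 6a - 7/5b^3 + 1/5b^2 → 6a - 7/5b^3 + 8/5b^2 - 1/5b
  leading term a: subtract (1)·f_3 from 6a - 7/5b^3 + 8/5b^2 - 1/5b → -7/5b^3 + 23/5b^2 - 36/5b + 18
  leading term b^3: subtract (7/10b)·f_2 from -7/5b^3 + 23/5b^2 - 36/5b + 18 → 16/5b^2 - 78/5b + 18
  leading term b^2: subtract (-8/5)·f_2 from 16/5b^2 - 78/5b + 18 → -62/5b + 186/5
  leading term b: no divisor's leading term divides it; move -62/5b to the remainder.
  leading term 1: no divisor's leading term divides it; move 186/5 to the remainder.
  remainder -62/5b + 186/5 ≠ 0; add h_5 = -62/5b + 186/5 to the basis.

The other S-polynomials (S(f_1,f_3), S(f_1,f_4), S(f_2,f_3), S(f_2,f_4), S(f_3,f_4), S(f_1,h_5), S(f_2,h_5), S(f_3,h_5), S(f_4,h_5)) all reduce to 0 modulo the current basis, so we have a Gröbner basis.
Inter-reduce: drop elements whose leading term is divisible by another's, tail-reduce, and make monic.
Reduced Gröbner basis: {a - 4, b - 3}.

The lex basis is triangular: the last element involves only b. Solving b - 3 = 0 gives b ∈ {3}; substituting each value into the earlier elements determines the remaining variables.
  b = 3: the earlier basis element becomes a - 4 = 0, giving a = 4 — point (4, 3).
Check: every point annihilates each of the original generators.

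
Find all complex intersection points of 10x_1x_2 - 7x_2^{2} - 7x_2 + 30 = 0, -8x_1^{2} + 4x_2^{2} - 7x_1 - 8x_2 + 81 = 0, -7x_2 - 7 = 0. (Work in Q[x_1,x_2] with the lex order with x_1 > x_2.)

Compute a lex Gröbner basis by Buchberger's algorithm.
f_1 = 10x_1x_2 - 7x_2^{2} - 7x_2 + 30, LT = x_1x_2.
f_2 = -8x_1^{2} - 7x_1 + 4x_2^{2} - 8x_2 + 81, LT = x_1^{2}.
f_3 = -7x_2 - 7, LT = x_2.

S(f_1,f_2): lcm = x_1^{2}x_2. S = -\tfrac{7}{10}x_1x_2^{2} - \tfrac{63}{40}x_1x_2 + 3x_1 + \tfrac{1}{2}x_2^{3} - x_2^{2} + \tfrac{81}{8}x_2.
  leading term x_1x_2^{2}: subtract (-\tfrac{7}{100}x_2)·f_1 from -\tfrac{7}{10}x_1x_2^{2} - \tfrac{63}{40}x_1x_2 + 3x_1 + \tfrac{1}{2}x_2^{3} - x_2^{2} + \tfrac{81}{8}x_2 → -\tfrac{63}{40}x_1x_2 + 3x_1 + \tfrac{1}{100}x_2^{3} - \tfrac{149}{100}x_2^{2} + \tfrac{489}{40}x_2
  leading term x_1x_2: subtract (-\tfrac{63}{400})·f_1 from -\tfrac{63}{40}x_1x_2 + 3x_1 + \tfrac{1}{100}x_2^{3} - \tfrac{149}{100}x_2^{2} + \tfrac{489}{40}x_2 → 3x_1 + \tfrac{1}{100}x_2^{3} - \tfrac{1037}{400}x_2^{2} + \tfrac{4449}{400}x_2 + \tfrac{189}{40}
  leading term x_1: no divisor's leading term divides it; move 3x_1 to the remainder.
  leading term x_2^{3}: subtract (-\tfrac{1}{700}x_2^{2})·f_3 from \tfrac{1}{100}x_2^{3} - \tfrac{1037}{400}x_2^{2} + \tfrac{4449}{400}x_2 + \tfrac{189}{40} → -\tfrac{1041}{400}x_2^{2} + \tfrac{4449}{400}x_2 + \tfrac{189}{40}
  leading term x_2^{2}: subtract (\tfrac{1041}{2800}x_2)·f_3 from -\tfrac{1041}{400}x_2^{2} + \tfrac{4449}{400}x_2 + \tfrac{189}{40} → \tfrac{549}{40}x_2 + \tfrac{189}{40}
  leading term x_2: subtract (-\tfrac{549}{280})·f_3 from \tfrac{549}{40}x_2 + \tfrac{189}{40} → -9
  leading term 1: no divisor's leading term divides it; move -9 to the remainder.
  remainder 3x_1 - 9 ≠ 0; add h_4 = 3x_1 - 9 to the basis.

The other S-polynomials (S(f_1,f_3), S(f_2,f_3), S(f_1,h_4), S(f_2,h_4), S(f_3,h_4)) all reduce to 0 modulo the current basis, so we have a Gröbner basis.
Inter-reduce: drop elements whose leading term is divisible by another's, tail-reduce, and make monic.
Reduced Gröbner basis: {x_1 - 3, x_2 + 1}.

Elimination: the polynomial x_2 + 1 lies in the elimination ideal for x_2, so x_2 ∈ {-1}. For each such x_2, the remaining basis elements (now univariate) give the rest of the solution.
  x_2 = -1: the earlier basis element becomes x_1 - 3 = 0, giving x_1 = 3 — point (3, -1).
Each listed point satisfies every original equation (direct substitution).

{(3, -1)}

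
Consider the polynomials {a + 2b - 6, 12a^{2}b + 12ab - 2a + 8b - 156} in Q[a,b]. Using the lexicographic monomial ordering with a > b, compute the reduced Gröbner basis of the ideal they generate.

G = {a + 2b - 6, b^{3} - \tfrac{13}{2}b^{2} + \tfrac{43}{4}b - \tfrac{7}{2}}

This is the nonlinear analogue of row-reducing a linear system.

f_1 = a + 2b - 6, LT = a.
f_2 = 12a^{2}b + 12ab - 2a + 8b - 156, LT = a^{2}b.

S(f_1,f_2): lcm = a^{2}b. S = 2ab^{2} - 7ab + \tfrac{1}{6}a - \tfrac{2}{3}b + 13.
  leading term ab^{2}: subtract (2b^{2})·f_1 from 2ab^{2} - 7ab + \tfrac{1}{6}a - \tfrac{2}{3}b + 13 → -7ab + \tfrac{1}{6}a - 4b^{3} + 12b^{2} - \tfrac{2}{3}b + 13
  leading term ab: subtract (-7b)·f_1 from -7ab + \tfrac{1}{6}a - 4b^{3} + 12b^{2} - \tfrac{2}{3}b + 13 → \tfrac{1}{6}a - 4b^{3} + 26b^{2} - \tfrac{128}{3}b + 13
  leading term a: subtract (\tfrac{1}{6})·f_1 from \tfrac{1}{6}a - 4b^{3} + 26b^{2} - \tfrac{128}{3}b + 13 → -4b^{3} + 26b^{2} - 43b + 14
  leading term b^{3}: no divisor's leading term divides it; move -4b^{3} to the remainder.
  leading term b^{2}: no divisor's leading term divides it; move 26b^{2} to the remainder.
  leading term b: no divisor's leading term divides it; move -43b to the remainder.
  leading term 1: no divisor's leading term divides it; move 14 to the remainder.
  remainder -4b^{3} + 26b^{2} - 43b + 14 ≠ 0; add g_3 = -4b^{3} + 26b^{2} - 43b + 14 to the basis.

The other S-polynomials (S(f_1,g_3), S(f_2,g_3)) all reduce to 0 modulo the current basis, so we have a Gröbner basis.
Inter-reduce: drop elements whose leading term is divisible by another's, tail-reduce, and make monic.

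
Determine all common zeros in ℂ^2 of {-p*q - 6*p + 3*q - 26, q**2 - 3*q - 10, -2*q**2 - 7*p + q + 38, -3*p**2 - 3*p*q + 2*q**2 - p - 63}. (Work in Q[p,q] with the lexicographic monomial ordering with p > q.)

Compute a lex Gröbner basis by Buchberger's algorithm.
f_1 = -p*q - 6*p + 3*q - 26, LT = p*q.
f_2 = q**2 - 3*q - 10, LT = q**2.
f_3 = -7*p - 2*q**2 + q + 38, LT = p.
f_4 = -3*p**2 - 3*p*q - p + 2*q**2 - 63, LT = p**2.

S(f_1,f_2): lcm = p*q**2. S = 9*p*q + 10*p - 3*q**2 + 26*q.
  leading term p*q: subtract (-9)·f_1 from 9*p*q + 10*p - 3*q**2 + 26*q → -44*p - 3*q**2 + 53*q - 234
  leading term p: subtract (44/7)·f_3 from -44*p - 3*q**2 + 53*q - 234 → 67/7*q**2 + 327/7*q - 3310/7
  leading term q**2: subtract (67/7)·f_2 from 67/7*q**2 + 327/7*q - 3310/7 → 528/7*q - 2640/7
  leading term q: no divisor's leading term divides it; move 528/7*q to the remainder.
  leading term 1: no divisor's leading term divides it; move -2640/7 to the remainder.
  remainder 528/7*q - 2640/7 ≠ 0; add h_5 = 528/7*q - 2640/7 to the basis.

S(f_1,f_3): lcm = p*q. S = 6*p - 2/7*q**3 + 1/7*q**2 + 17/7*q + 26.
  leading term p: subtract (-6/7)·f_3 from 6*p - 2/7*q**3 + 1/7*q**2 + 17/7*q + 26 → -2/7*q**3 - 11/7*q**2 + 23/7*q + 410/7
  leading term q**3: subtract (-2/7*q)·f_2 from -2/7*q**3 - 11/7*q**2 + 23/7*q + 410/7 → -17/7*q**2 + 3/7*q + 410/7
  leading term q**2: subtract (-17/7)·f_2 from -17/7*q**2 + 3/7*q + 410/7 → -48/7*q + 240/7
  leading term q: subtract (-1/11)·h_5 from -48/7*q + 240/7 → 0
  remainder 0.

S(f_1,f_4): lcm = p**2*q. S = 6*p**2 - p*q**2 - 10/3*p*q + 26*p + 2/3*q**3 - 21*q.
  leading term p**2: subtract (-6/7*p)·f_3 from 6*p**2 - p*q**2 - 10/3*p*q + 26*p + 2/3*q**3 - 21*q → -19/7*p*q**2 - 52/21*p*q + 410/7*p + 2/3*q**3 - 21*q
  leading term p*q**2: subtract (19/7*q)·f_1 from -19/7*p*q**2 - 52/21*p*q + 410/7*p + 2/3*q**3 - 21*q → 290/21*p*q + 410/7*p + 2/3*q**3 - 57/7*q**2 + 347/7*q
  leading term p*q: subtract (-290/21)·f_1 from 290/21*p*q + 410/7*p + 2/3*q**3 - 57/7*q**2 + 347/7*q → -170/7*p + 2/3*q**3 - 57/7*q**2 + 91*q - 7540/21
  leading term p: subtract (170/49)·f_3 from -170/7*p + 2/3*q**3 - 57/7*q**2 + 91*q - 7540/21 → 2/3*q**3 - 59/49*q**2 + 4289/49*q - 72160/147
  leading term q**3: subtract (2/3*q)·f_2 from 2/3*q**3 - 59/49*q**2 + 4289/49*q - 72160/147 → 39/49*q**2 + 13847/147*q - 72160/147
  leading term q**2: subtract (39/49)·f_2 from 39/49*q**2 + 13847/147*q - 72160/147 → 14198/147*q - 70990/147
  leading term q: subtract (7099/5544)·h_5 from 14198/147*q - 70990/147 → 0
  remainder 0.

S(f_2,f_3): leading monomials are coprime, so the S-polynomial reduces to 0 (Buchberger's first criterion).
S(f_2,f_4): leading monomials are coprime, so the S-polynomial reduces to 0 (Buchberger's first criterion).
S(f_3,f_4): lcm = p**2. S = 2/7*p*q**2 - 8/7*p*q - 121/21*p + 2/3*q**2 - 21.
  leading term p*q**2: subtract (-2/7*q)·f_1 from 2/7*p*q**2 - 8/7*p*q - 121/21*p + 2/3*q**2 - 21 → -20/7*p*q - 121/21*p + 32/21*q**2 - 52/7*q - 21
  leading term p*q: subtract (20/7)·f_1 from -20/7*p*q - 121/21*p + 32/21*q**2 - 52/7*q - 21 → 239/21*p + 32/21*q**2 - 16*q + 373/7
  leading term p: subtract (-239/147)·f_3 from 239/21*p + 32/21*q**2 - 16*q + 373/7 → -254/147*q**2 - 2113/147*q + 16915/147
  leading term q**2: subtract (-254/147)·f_2 from -254/147*q**2 - 2113/147*q + 16915/147 → -2875/147*q + 14375/147
  leading term q: subtract (-2875/11088)·h_5 from -2875/147*q + 14375/147 → 0
  remainder 0.

S(f_1,h_5): lcm = p*q. S = 11*p - 3*q + 26.
  leading term p: subtract (-11/7)·f_3 from 11*p - 3*q + 26 → -22/7*q**2 - 10/7*q + 600/7
  leading term q**2: subtract (-22/7)·f_2 from -22/7*q**2 - 10/7*q + 600/7 → -76/7*q + 380/7
  leading term q: subtract (-19/132)·h_5 from -76/7*q + 380/7 → 0
  remainder 0.

S(f_2,h_5): lcm = q**2. S = 2*q - 10.
  leading term q: subtract (7/264)·h_5 from 2*q - 10 → 0
  remainder 0.

S(f_3,h_5): leading monomials are coprime, so the S-polynomial reduces to 0 (Buchberger's first criterion).
S(f_4,h_5): leading monomials are coprime, so the S-polynomial reduces to 0 (Buchberger's first criterion).
Every S-polynomial of the final basis reduces to 0, so we have a Gröbner basis.
Inter-reduce: drop elements whose leading term is divisible by another's, tail-reduce, and make monic.
Reduced Gröbner basis: {p + 1, q - 5}.

From the last basis element, q - 5 = 0, so q takes values in {5}. Each choice, substituted upward through the basis, yields the corresponding point(s) of the solution set.
  q = 5: the earlier basis element becomes p + 1 = 0, giving p = -1 — point (-1, 5).
Substituting each solution back into the original system confirms all equations vanish.

{(-1, 5)}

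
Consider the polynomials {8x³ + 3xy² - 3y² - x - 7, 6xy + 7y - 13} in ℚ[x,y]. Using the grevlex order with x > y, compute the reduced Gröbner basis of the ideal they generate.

G = {x³ - 13/16y² - ⅛x + 13/16y - ⅞, y³ - 8/3x² - y² + 28/9x + 77/27y - 89/27, xy + 7/6y - 13/6}

f_1 = 8x³ + 3xy² - 3y² - x - 7, LT = x³.
f_2 = 6xy + 7y - 13, LT = xy.

S(f_1,f_2): lcm = x³y. S = ⅜xy³ - 7/6x²y - ⅜y³ + 13/6x² - ⅛xy - ⅞y.
  leading term xy³: subtract (1/16y²)·f_2 from ⅜xy³ - 7/6x²y - ⅜y³ + 13/6x² - ⅛xy - ⅞y → -7/6x²y - 13/16y³ + 13/6x² - ⅛xy + 13/16y² - ⅞y
  leading term x²y: subtract (-7/36x)·f_2 from -7/6x²y - 13/16y³ + 13/6x² - ⅛xy + 13/16y² - ⅞y → -13/16y³ + 13/6x² + 89/72xy + 13/16y² - 91/36x - ⅞y
  leading term y³: no divisor's leading term divides it; move -13/16y³ to the remainder.
  leading term x²: no divisor's leading term divides it; move 13/6x² to the remainder.
  leading term xy: subtract (89/432)·f_2 from 89/72xy + 13/16y² - 91/36x - ⅞y → 13/16y² - 91/36x - 1001/432y + 1157/432
  leading term y²: no divisor's leading term divides it; move 13/16y² to the remainder.
  leading term x: no divisor's leading term divides it; move -91/36x to the remainder.
  leading term y: no divisor's leading term divides it; move -1001/432y to the remainder.
  leading term 1: no divisor's leading term divides it; move 1157/432 to the remainder.
  remainder -13/16y³ + 13/6x² + 13/16y² - 91/36x - 1001/432y + 1157/432 ≠ 0; add g_3 = -13/16y³ + 13/6x² + 13/16y² - 91/36x - 1001/432y + 1157/432 to the basis.

The other S-polynomials (S(f_1,g_3), S(f_2,g_3)) all reduce to 0 modulo the current basis, so we have a Gröbner basis.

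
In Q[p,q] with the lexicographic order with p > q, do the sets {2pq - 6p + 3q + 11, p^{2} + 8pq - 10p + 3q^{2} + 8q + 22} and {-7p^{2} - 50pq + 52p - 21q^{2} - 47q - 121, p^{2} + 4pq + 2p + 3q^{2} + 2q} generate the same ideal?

Since reduced Gröbner bases are canonical representatives of ideals under a given ordering, it suffices to compute and compare them.
Buchberger on the first generating set:
f_1 = 2pq - 6p + 3q + 11, LT = pq.
f_2 = p^{2} + 8pq - 10p + 3q^{2} + 8q + 22, LT = p^{2}.

S(f_1,f_2): lcm = p^{2}q. S = -3p^{2} - 8pq^{2} + \tfrac{23}{2}pq + \tfrac{11}{2}p - 3q^{3} - 8q^{2} - 22q.
  leading term p^{2}: subtract (-3)·f_2 from -3p^{2} - 8pq^{2} + \tfrac{23}{2}pq + \tfrac{11}{2}p - 3q^{3} - 8q^{2} - 22q → -8pq^{2} + \tfrac{71}{2}pq - \tfrac{49}{2}p - 3q^{3} + q^{2} + 2q + 66
  leading term pq^{2}: subtract (-4q)·f_1 from -8pq^{2} + \tfrac{71}{2}pq - \tfrac{49}{2}p - 3q^{3} + q^{2} + 2q + 66 → \tfrac{23}{2}pq - \tfrac{49}{2}p - 3q^{3} + 13q^{2} + 46q + 66
  leading term pq: subtract (\tfrac{23}{4})·f_1 from \tfrac{23}{2}pq - \tfrac{49}{2}p - 3q^{3} + 13q^{2} + 46q + 66 → 10p - 3q^{3} + 13q^{2} + \tfrac{115}{4}q + \tfrac{11}{4}
  leading term p: no divisor's leading term divides it; move 10p to the remainder.
  leading term q^{3}: no divisor's leading term divides it; move -3q^{3} to the remainder.
  leading term q^{2}: no divisor's leading term divides it; move 13q^{2} to the remainder.
  leading term q: no divisor's leading term divides it; move \tfrac{115}{4}q to the remainder.
  leading term 1: no divisor's leading term divides it; move \tfrac{11}{4} to the remainder.
  remainder 10p - 3q^{3} + 13q^{2} + \tfrac{115}{4}q + \tfrac{11}{4} ≠ 0; add g_3 = 10p - 3q^{3} + 13q^{2} + \tfrac{115}{4}q + \tfrac{11}{4} to the basis.

S(f_1,g_3): lcm = pq. S = -3p + \tfrac{3}{10}q^{4} - \tfrac{13}{10}q^{3} - \tfrac{23}{8}q^{2} + \tfrac{49}{40}q + \tfrac{11}{2}.
  leading term p: subtract (-\tfrac{3}{10})·g_3 from -3p + \tfrac{3}{10}q^{4} - \tfrac{13}{10}q^{3} - \tfrac{23}{8}q^{2} + \tfrac{49}{40}q + \tfrac{11}{2} → \tfrac{3}{10}q^{4} - \tfrac{11}{5}q^{3} + \tfrac{41}{40}q^{2} + \tfrac{197}{20}q + \tfrac{253}{40}
  leading term q^{4}: no divisor's leading term divides it; move \tfrac{3}{10}q^{4} to the remainder.
  leading term q^{3}: no divisor's leading term divides it; move -\tfrac{11}{5}q^{3} to the remainder.
  leading term q^{2}: no divisor's leading term divides it; move \tfrac{41}{40}q^{2} to the remainder.
  leading term q: no divisor's leading term divides it; move \tfrac{197}{20}q to the remainder.
  leading term 1: no divisor's leading term divides it; move \tfrac{253}{40} to the remainder.
  remainder \tfrac{3}{10}q^{4} - \tfrac{11}{5}q^{3} + \tfrac{41}{40}q^{2} + \tfrac{197}{20}q + \tfrac{253}{40} ≠ 0; add g_4 = \tfrac{3}{10}q^{4} - \tfrac{11}{5}q^{3} + \tfrac{41}{40}q^{2} + \tfrac{197}{20}q + \tfrac{253}{40} to the basis.

The other S-polynomials (S(f_2,g_3), S(f_1,g_4), S(f_2,g_4), S(g_3,g_4)) all reduce to 0 modulo the current basis, so we have a Gröbner basis.
Inter-reduce: drop elements whose leading term is divisible by another's, tail-reduce, and make monic.
Reduced Gröbner basis: {p - \tfrac{3}{10}q^{3} + \tfrac{13}{10}q^{2} + \tfrac{23}{8}q + \tfrac{11}{40}, q^{4} - \tfrac{22}{3}q^{3} + \tfrac{41}{12}q^{2} + \tfrac{197}{6}q + \tfrac{253}{12}}.

Buchberger on the second generating set:
h_1 = -7p^{2} - 50pq + 52p - 21q^{2} - 47q - 121, LT = p^{2}.
h_2 = p^{2} + 4pq + 2p + 3q^{2} + 2q, LT = p^{2}.

S(h_1,h_2): lcm = p^{2}. S = \tfrac{22}{7}pq - \tfrac{66}{7}p + \tfrac{33}{7}q + \tfrac{121}{7}.
  leading term pq: no divisor's leading term divides it; move \tfrac{22}{7}pq to the remainder.
  leading term p: no divisor's leading term divides it; move -\tfrac{66}{7}p to the remainder.
  leading term q: no divisor's leading term divides it; move \tfrac{33}{7}q to the remainder.
  leading term 1: no divisor's leading term divides it; move \tfrac{121}{7} to the remainder.
  remainder \tfrac{22}{7}pq - \tfrac{66}{7}p + \tfrac{33}{7}q + \tfrac{121}{7} ≠ 0; add k_3 = \tfrac{22}{7}pq - \tfrac{66}{7}p + \tfrac{33}{7}q + \tfrac{121}{7} to the basis.

S(h_1,k_3): lcm = p^{2}q. S = 3p^{2} + \tfrac{50}{7}pq^{2} - \tfrac{125}{14}pq - \tfrac{11}{2}p + 3q^{3} + \tfrac{47}{7}q^{2} + \tfrac{121}{7}q.
  leading term p^{2}: subtract (-\tfrac{3}{7})·h_1 from 3p^{2} + \tfrac{50}{7}pq^{2} - \tfrac{125}{14}pq - \tfrac{11}{2}p + 3q^{3} + \tfrac{47}{7}q^{2} + \tfrac{121}{7}q → \tfrac{50}{7}pq^{2} - \tfrac{425}{14}pq + \tfrac{235}{14}p + 3q^{3} - \tfrac{16}{7}q^{2} - \tfrac{20}{7}q - \tfrac{363}{7}
  leading term pq^{2}: subtract (\tfrac{25}{11}q)·k_3 from \tfrac{50}{7}pq^{2} - \tfrac{425}{14}pq + \tfrac{235}{14}p + 3q^{3} - \tfrac{16}{7}q^{2} - \tfrac{20}{7}q - \tfrac{363}{7} → -\tfrac{125}{14}pq + \tfrac{235}{14}p + 3q^{3} - 13q^{2} - \tfrac{295}{7}q - \tfrac{363}{7}
  leading term pq: subtract (-\tfrac{125}{44})·k_3 from -\tfrac{125}{14}pq + \tfrac{235}{14}p + 3q^{3} - 13q^{2} - \tfrac{295}{7}q - \tfrac{363}{7} → -10p + 3q^{3} - 13q^{2} - \tfrac{115}{4}q - \tfrac{11}{4}
  leading term p: no divisor's leading term divides it; move -10p to the remainder.
  leading term q^{3}: no divisor's leading term divides it; move 3q^{3} to the remainder.
  leading term q^{2}: no divisor's leading term divides it; move -13q^{2} to the remainder.
  leading term q: no divisor's leading term divides it; move -\tfrac{115}{4}q to the remainder.
  leading term 1: no divisor's leading term divides it; move -\tfrac{11}{4} to the remainder.
  remainder -10p + 3q^{3} - 13q^{2} - \tfrac{115}{4}q - \tfrac{11}{4} ≠ 0; add k_4 = -10p + 3q^{3} - 13q^{2} - \tfrac{115}{4}q - \tfrac{11}{4} to the basis.

S(k_3,k_4): lcm = pq. S = -3p + \tfrac{3}{10}q^{4} - \tfrac{13}{10}q^{3} - \tfrac{23}{8}q^{2} + \tfrac{49}{40}q + \tfrac{11}{2}.
  leading term p: subtract (\tfrac{3}{10})·k_4 from -3p + \tfrac{3}{10}q^{4} - \tfrac{13}{10}q^{3} - \tfrac{23}{8}q^{2} + \tfrac{49}{40}q + \tfrac{11}{2} → \tfrac{3}{10}q^{4} - \tfrac{11}{5}q^{3} + \tfrac{41}{40}q^{2} + \tfrac{197}{20}q + \tfrac{253}{40}
  leading term q^{4}: no divisor's leading term divides it; move \tfrac{3}{10}q^{4} to the remainder.
  leading term q^{3}: no divisor's leading term divides it; move -\tfrac{11}{5}q^{3} to the remainder.
  leading term q^{2}: no divisor's leading term divides it; move \tfrac{41}{40}q^{2} to the remainder.
  leading term q: no divisor's leading term divides it; move \tfrac{197}{20}q to the remainder.
  leading term 1: no divisor's leading term divides it; move \tfrac{253}{40} to the remainder.
  remainder \tfrac{3}{10}q^{4} - \tfrac{11}{5}q^{3} + \tfrac{41}{40}q^{2} + \tfrac{197}{20}q + \tfrac{253}{40} ≠ 0; add k_5 = \tfrac{3}{10}q^{4} - \tfrac{11}{5}q^{3} + \tfrac{41}{40}q^{2} + \tfrac{197}{20}q + \tfrac{253}{40} to the basis.

The other S-polynomials (S(h_2,k_3), S(h_1,k_4), S(h_2,k_4), S(h_1,k_5), S(h_2,k_5), S(k_3,k_5), S(k_4,k_5)) all reduce to 0 modulo the current basis, so we have a Gröbner basis.
Inter-reduce: drop elements whose leading term is divisible by another's, tail-reduce, and make monic.
Reduced Gröbner basis: {p - \tfrac{3}{10}q^{3} + \tfrac{13}{10}q^{2} + \tfrac{23}{8}q + \tfrac{11}{40}, q^{4} - \tfrac{22}{3}q^{3} + \tfrac{41}{12}q^{2} + \tfrac{197}{6}q + \tfrac{253}{12}}.

These coincide, so the ideals are equal.
The same test decides containment: I ⊆ J iff every generator of I reduces to 0 modulo a Gröbner basis of J.

Yes, the ideals are equal.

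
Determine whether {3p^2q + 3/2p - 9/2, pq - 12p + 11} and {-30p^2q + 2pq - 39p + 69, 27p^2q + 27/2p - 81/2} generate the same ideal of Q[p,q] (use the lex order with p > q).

Equality of ideals is decidable: compute both reduced Gröbner bases (unique for the ordering) and check whether they agree.
Buchberger on the first generating set:
f_1 = 3p^2q + 3/2p - 9/2, LT = p^2q.
f_2 = pq - 12p + 11, LT = pq.

S(f_1,f_2): lcm = p^2q. S = 12p^2 - 21/2p - 3/2.
  leading term p^2: no divisor's leading term divides it; move 12p^2 to the remainder.
  leading term p: no divisor's leading term divides it; move -21/2p to the remainder.
  leading term 1: no divisor's leading term divides it; move -3/2 to the remainder.
  remainder 12p^2 - 21/2p - 3/2 ≠ 0; add g_3 = 12p^2 - 21/2p - 3/2 to the basis.

S(f_1,g_3): lcm = p^2q. S = 7/8pq + 1/2p + 1/8q - 3/2.
  leading term pq: subtract (7/8)·f_2 from 7/8pq + 1/2p + 1/8q - 3/2 → 11p + 1/8q - 89/8
  leading term p: no divisor's leading term divides it; move 11p to the remainder.
  leading term q: no divisor's leading term divides it; move 1/8q to the remainder.
  leading term 1: no divisor's leading term divides it; move -89/8 to the remainder.
  remainder 11p + 1/8q - 89/8 ≠ 0; add g_4 = 11p + 1/8q - 89/8 to the basis.

S(f_2,g_4): lcm = pq. S = -12p - 1/88q^2 + 89/88q + 11.
  leading term p: subtract (-12/11)·g_4 from -12p - 1/88q^2 + 89/88q + 11 → -1/88q^2 + 101/88q - 25/22
  leading term q^2: no divisor's leading term divides it; move -1/88q^2 to the remainder.
  leading term q: no divisor's leading term divides it; move 101/88q to the remainder.
  leading term 1: no divisor's leading term divides it; move -25/22 to the remainder.
  remainder -1/88q^2 + 101/88q - 25/22 ≠ 0; add g_5 = -1/88q^2 + 101/88q - 25/22 to the basis.

The other S-polynomials (S(f_2,g_3), S(f_1,g_4), S(g_3,g_4), S(f_1,g_5), S(f_2,g_5), S(g_3,g_5), S(g_4,g_5)) all reduce to 0 modulo the current basis, so we have a Gröbner basis.
Inter-reduce: drop elements whose leading term is divisible by another's, tail-reduce, and make monic.
Reduced Gröbner basis: {p + 1/88q - 89/88, q^2 - 101q + 100}.

Buchberger on the second generating set:
h_1 = -30p^2q + 2pq - 39p + 69, LT = p^2q.
h_2 = 27p^2q + 27/2p - 81/2, LT = p^2q.

S(h_1,h_2): lcm = p^2q. S = -1/15pq + 4/5p - 4/5.
  leading term pq: no divisor's leading term divides it; move -1/15pq to the remainder.
  leading term p: no divisor's leading term divides it; move 4/5p to the remainder.
  leading term 1: no divisor's leading term divides it; move -4/5 to the remainder.
  remainder -1/15pq + 4/5p - 4/5 ≠ 0; add k_3 = -1/15pq + 4/5p - 4/5 to the basis.

S(h_1,k_3): lcm = p^2q. S = 12p^2 - 1/15pq - 107/10p - 23/10.
  leading term p^2: no divisor's leading term divides it; move 12p^2 to the remainder.
  leading term pq: subtract (1)·k_3 from -1/15pq - 107/10p - 23/10 → -23/2p - 3/2
  leading term p: no divisor's leading term divides it; move -23/2p to the remainder.
  leading term 1: no divisor's leading term divides it; move -3/2 to the remainder.
  remainder 12p^2 - 23/2p - 3/2 ≠ 0; add k_4 = 12p^2 - 23/2p - 3/2 to the basis.

S(h_1,k_4): lcm = p^2q. S = 107/120pq + 13/10p + 1/8q - 23/10.
  leading term pq: subtract (-107/8)·k_3 from 107/120pq + 13/10p + 1/8q - 23/10 → 12p + 1/8q - 13
  leading term p: no divisor's leading term divides it; move 12p to the remainder.
  leading term q: no divisor's leading term divides it; move 1/8q to the remainder.
  leading term 1: no divisor's leading term divides it; move -13 to the remainder.
  remainder 12p + 1/8q - 13 ≠ 0; add k_5 = 12p + 1/8q - 13 to the basis.

S(k_3,k_5): lcm = pq. S = -12p - 1/96q^2 + 13/12q + 12.
  leading term p: subtract (-1)·k_5 from -12p - 1/96q^2 + 13/12q + 12 → -1/96q^2 + 29/24q - 1
  leading term q^2: no divisor's leading term divides it; move -1/96q^2 to the remainder.
  leading term q: no divisor's leading term divides it; move 29/24q to the remainder.
  leading term 1: no divisor's leading term divides it; move -1 to the remainder.
  remainder -1/96q^2 + 29/24q - 1 ≠ 0; add k_6 = -1/96q^2 + 29/24q - 1 to the basis.

The other S-polynomials (S(h_2,k_3), S(h_2,k_4), S(k_3,k_4), S(h_1,k_5), S(h_2,k_5), S(k_4,k_5), S(h_1,k_6), S(h_2,k_6), S(k_3,k_6), S(k_4,k_6), S(k_5,k_6)) all reduce to 0 modulo the current basis, so we have a Gröbner basis.
Inter-reduce: drop elements whose leading term is divisible by another's, tail-reduce, and make monic.
Reduced Gröbner basis: {p + 1/96q - 13/12, q^2 - 116q + 96}.

These differ, so the ideals are not equal.

No, the ideals differ.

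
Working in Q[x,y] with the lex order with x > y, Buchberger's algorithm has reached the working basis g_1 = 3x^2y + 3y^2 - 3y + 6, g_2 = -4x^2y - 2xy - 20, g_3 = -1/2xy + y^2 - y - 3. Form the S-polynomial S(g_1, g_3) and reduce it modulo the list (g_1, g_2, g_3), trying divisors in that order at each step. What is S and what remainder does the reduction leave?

S(g_1, g_3) = 2xy^2 - 2xy - 6x + y^2 - y + 2; remainder on division = -6x + 4y^3 - 7y^2 - 9y + 14.

lcm(LM(g_1), LM(g_3)) = x^2y.
S = (lcm/LT(g_1))·g_1 − (lcm/LT(g_3))·g_3 = 2xy^2 - 2xy - 6x + y^2 - y + 2.
Reduce S modulo (g_1, g_2, g_3) in that order:
  leading term xy^2: subtract (-4y)·g_3 from 2xy^2 - 2xy - 6x + y^2 - y + 2 → -2xy - 6x + 4y^3 - 3y^2 - 13y + 2
  leading term xy: subtract (4)·g_3 from -2xy - 6x + 4y^3 - 3y^2 - 13y + 2 → -6x + 4y^3 - 7y^2 - 9y + 14
  leading term x: no divisor's leading term divides it; move -6x to the remainder.
  leading term y^3: no divisor's leading term divides it; move 4y^3 to the remainder.
  leading term y^2: no divisor's leading term divides it; move -7y^2 to the remainder.
  leading term y: no divisor's leading term divides it; move -9y to the remainder.
  leading term 1: no divisor's leading term divides it; move 14 to the remainder.
The remainder -6x + 4y^3 - 7y^2 - 9y + 14 is nonzero, so it would be added as the next basis element.
An S-polynomial is built so that the two leading terms cancel; whether anything survives reduction is exactly the Gröbner-basis criterion.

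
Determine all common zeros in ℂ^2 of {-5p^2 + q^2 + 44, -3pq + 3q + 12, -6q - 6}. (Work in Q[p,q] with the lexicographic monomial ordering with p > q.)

{(-3, -1)}

Compute a lex Gröbner basis by Buchberger's algorithm.
f_1 = -5p^2 + q^2 + 44, LT = p^2.
f_2 = -3pq + 3q + 12, LT = pq.
f_3 = -6q - 6, LT = q.

S(f_1,f_2): lcm = p^2q. S = pq + 4p - 1/5q^3 - 44/5q.
  leading term pq: subtract (-1/3)·f_2 from pq + 4p - 1/5q^3 - 44/5q → 4p - 1/5q^3 - 39/5q + 4
  leading term p: no divisor's leading term divides it; move 4p to the remainder.
  leading term q^3: subtract (1/30q^2)·f_3 from -1/5q^3 - 39/5q + 4 → 1/5q^2 - 39/5q + 4
  leading term q^2: subtract (-1/30q)·f_3 from 1/5q^2 - 39/5q + 4 → -8q + 4
  leading term q: subtract (4/3)·f_3 from -8q + 4 → 12
  leading term 1: no divisor's leading term divides it; move 12 to the remainder.
  remainder 4p + 12 ≠ 0; add h_4 = 4p + 12 to the basis.

S(f_1,f_3): leading monomials are coprime, so the S-polynomial reduces to 0 (Buchberger's first criterion).
S(f_2,f_3): lcm = pq. S = -p - q - 4.
  leading term p: subtract (-1/4)·h_4 from -p - q - 4 → -q - 1
  leading term q: subtract (1/6)·f_3 from -q - 1 → 0
  remainder 0.

S(f_1,h_4): lcm = p^2. S = -3p - 1/5q^2 - 44/5.
  leading term p: subtract (-3/4)·h_4 from -3p - 1/5q^2 - 44/5 → -1/5q^2 + 1/5
  leading term q^2: subtract (1/30q)·f_3 from -1/5q^2 + 1/5 → 1/5q + 1/5
  leading term q: subtract (-1/30)·f_3 from 1/5q + 1/5 → 0
  remainder 0.

S(f_2,h_4): lcm = pq. S = -4q - 4.
  leading term q: subtract (2/3)·f_3 from -4q - 4 → 0
  remainder 0.

S(f_3,h_4): leading monomials are coprime, so the S-polynomial reduces to 0 (Buchberger's first criterion).
Every S-polynomial of the final basis reduces to 0, so we have a Gröbner basis.
Inter-reduce: drop elements whose leading term is divisible by another's, tail-reduce, and make monic.
Reduced Gröbner basis: {p + 3, q + 1}.

Since the basis is lex-ordered, q + 1 is univariate in q. Its roots are {-1}. Back-substituting each root into the other basis elements fixes the other coordinates.
  q = -1: the earlier basis element becomes p + 3 = 0, giving p = -3 — point (-3, -1).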